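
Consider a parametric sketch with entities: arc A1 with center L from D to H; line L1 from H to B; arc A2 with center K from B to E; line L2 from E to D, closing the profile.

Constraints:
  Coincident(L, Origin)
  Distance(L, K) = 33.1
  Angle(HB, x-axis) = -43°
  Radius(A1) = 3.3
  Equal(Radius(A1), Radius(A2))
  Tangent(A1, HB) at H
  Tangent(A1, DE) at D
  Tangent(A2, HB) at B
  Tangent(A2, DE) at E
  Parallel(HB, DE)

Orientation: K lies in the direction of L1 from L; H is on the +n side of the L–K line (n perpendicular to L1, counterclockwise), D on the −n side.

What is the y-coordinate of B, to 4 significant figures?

-20.16

Tangency of A1 to both parallel lines with radius 3.3 puts H and D at L ± 3.3·n: H = (2.251, 2.413), D = (-2.251, -2.413). Equal radii place B and E the same way about K: B = K + 3.3·n = (26.46, -20.16), E = K − 3.3·n = (21.96, -24.99). So B.y = -20.16.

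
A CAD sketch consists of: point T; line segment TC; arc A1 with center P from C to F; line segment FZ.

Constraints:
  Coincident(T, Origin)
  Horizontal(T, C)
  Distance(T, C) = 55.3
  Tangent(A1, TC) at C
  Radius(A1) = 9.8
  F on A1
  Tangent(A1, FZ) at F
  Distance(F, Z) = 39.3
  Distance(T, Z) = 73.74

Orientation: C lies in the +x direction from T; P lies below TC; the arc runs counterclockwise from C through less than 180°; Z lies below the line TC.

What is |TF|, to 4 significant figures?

47.23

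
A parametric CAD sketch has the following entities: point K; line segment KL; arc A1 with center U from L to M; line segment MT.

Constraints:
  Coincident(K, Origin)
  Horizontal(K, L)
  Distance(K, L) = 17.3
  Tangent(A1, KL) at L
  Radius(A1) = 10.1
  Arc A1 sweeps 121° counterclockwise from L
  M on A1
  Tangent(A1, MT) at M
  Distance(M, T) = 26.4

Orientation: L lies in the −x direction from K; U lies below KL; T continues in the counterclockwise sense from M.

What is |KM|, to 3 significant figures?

30.1

K is at the origin; KL is horizontal with |KL| = 17.3 and L on the −x side, so L = (-17.3, 0.00). Since A1 is tangent to KL there, UL ⟂ KL, so U = L + (0, -10.1) = (-17.3, -10.1). On A1, L sits at bearing 90° from U; a 121° counterclockwise sweep puts M at bearing 211°, so M = U + 10.1·(cos 211°, sin 211°) = (-26.0, -15.3). Then |KM| = |M − K| = 30.1.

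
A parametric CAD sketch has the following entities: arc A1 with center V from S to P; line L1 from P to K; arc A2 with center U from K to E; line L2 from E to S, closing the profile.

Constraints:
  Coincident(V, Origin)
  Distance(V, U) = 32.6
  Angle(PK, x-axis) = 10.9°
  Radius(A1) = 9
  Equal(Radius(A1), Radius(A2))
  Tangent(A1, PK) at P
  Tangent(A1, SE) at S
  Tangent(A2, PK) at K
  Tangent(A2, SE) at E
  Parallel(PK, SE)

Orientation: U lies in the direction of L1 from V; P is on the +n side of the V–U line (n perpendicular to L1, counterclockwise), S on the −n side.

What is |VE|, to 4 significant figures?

33.82

The slot axis is L1's direction at 10.9°, so u = (cos 10.9°, sin 10.9°) = (0.9820, 0.1891) and n = (−sin 10.9°, cos 10.9°) = (-0.1891, 0.9820). V is at the origin and U lies 32.6 along u from V, so U = 32.6·u = (32.01, 6.165). Tangency of A1 to both parallel lines with radius 9.0 puts P and S at V ± 9.0·n: P = (-1.702, 8.838), S = (1.702, -8.838). Equal radii place K and E the same way about U: K = U + 9.0·n = (30.31, 15.00), E = U − 9.0·n = (33.71, -2.673). Then |VE| = |E − V| = 33.82.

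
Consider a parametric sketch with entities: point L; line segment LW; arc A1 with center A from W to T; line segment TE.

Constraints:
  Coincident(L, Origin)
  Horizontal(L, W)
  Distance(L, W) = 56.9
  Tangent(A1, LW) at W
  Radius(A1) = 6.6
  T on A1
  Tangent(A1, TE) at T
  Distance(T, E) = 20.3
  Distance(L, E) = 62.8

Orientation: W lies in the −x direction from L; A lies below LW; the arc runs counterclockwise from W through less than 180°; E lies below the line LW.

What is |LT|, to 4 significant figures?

63.73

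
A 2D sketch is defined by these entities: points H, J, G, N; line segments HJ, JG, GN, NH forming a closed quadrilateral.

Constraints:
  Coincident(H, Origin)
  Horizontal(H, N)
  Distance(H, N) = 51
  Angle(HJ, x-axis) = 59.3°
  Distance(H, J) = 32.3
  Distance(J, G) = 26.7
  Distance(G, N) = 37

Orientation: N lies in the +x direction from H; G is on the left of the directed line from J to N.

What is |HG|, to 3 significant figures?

55.2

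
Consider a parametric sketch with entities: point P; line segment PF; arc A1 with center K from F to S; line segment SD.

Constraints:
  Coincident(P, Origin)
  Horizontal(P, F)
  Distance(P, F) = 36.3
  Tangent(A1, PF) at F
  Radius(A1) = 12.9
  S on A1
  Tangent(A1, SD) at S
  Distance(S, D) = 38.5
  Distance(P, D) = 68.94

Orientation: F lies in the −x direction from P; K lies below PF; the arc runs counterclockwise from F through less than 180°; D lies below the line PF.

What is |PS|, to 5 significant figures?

51.188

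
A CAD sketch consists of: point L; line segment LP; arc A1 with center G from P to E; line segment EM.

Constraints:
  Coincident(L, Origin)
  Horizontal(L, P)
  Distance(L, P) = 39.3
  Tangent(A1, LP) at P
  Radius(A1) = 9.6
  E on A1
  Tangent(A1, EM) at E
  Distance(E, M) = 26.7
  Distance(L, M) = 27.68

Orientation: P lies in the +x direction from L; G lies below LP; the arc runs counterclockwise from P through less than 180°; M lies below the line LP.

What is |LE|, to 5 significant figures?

32.208

Checks: |GE| = 9.600 ✓; ∠(GE, EM) = 90.00° ✓; |EM| = 26.70 ✓; |LM| = 27.68 ✓.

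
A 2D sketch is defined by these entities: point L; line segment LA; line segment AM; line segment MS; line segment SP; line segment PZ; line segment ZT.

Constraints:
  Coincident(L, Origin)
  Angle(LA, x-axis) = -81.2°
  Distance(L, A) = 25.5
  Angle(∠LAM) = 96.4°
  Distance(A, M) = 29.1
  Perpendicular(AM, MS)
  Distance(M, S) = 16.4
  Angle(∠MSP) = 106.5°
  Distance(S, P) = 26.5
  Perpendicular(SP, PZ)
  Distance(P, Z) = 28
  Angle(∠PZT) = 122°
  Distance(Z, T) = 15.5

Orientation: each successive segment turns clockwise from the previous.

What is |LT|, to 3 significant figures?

40.8

L is at the origin; LA runs at -81.2° with length 25.5, so A = (3.90, -25.2). ∠LAM = 96.4° gives AM at -165° from the x-axis; with |AM| = 29.1, M = (-24.2, -32.8). AM ⟂ MS, so MS runs at 105°; with |MS| = 16.4, S = (-28.5, -17.0). ∠MSP = 106.5° gives SP at 31.7° from the x-axis; with |SP| = 26.5, P = (-5.93, -3.08). The perpendicularity gives PZ at right angles to SP, so PZ runs at -58.3°; with |PZ| = 28.0, Z = (8.78, -26.9). ∠PZT = 122.0° gives ZT at -116° from the x-axis; with |ZT| = 15.5, T = (1.91, -40.8). Then |LT| = |T − L| = 40.8.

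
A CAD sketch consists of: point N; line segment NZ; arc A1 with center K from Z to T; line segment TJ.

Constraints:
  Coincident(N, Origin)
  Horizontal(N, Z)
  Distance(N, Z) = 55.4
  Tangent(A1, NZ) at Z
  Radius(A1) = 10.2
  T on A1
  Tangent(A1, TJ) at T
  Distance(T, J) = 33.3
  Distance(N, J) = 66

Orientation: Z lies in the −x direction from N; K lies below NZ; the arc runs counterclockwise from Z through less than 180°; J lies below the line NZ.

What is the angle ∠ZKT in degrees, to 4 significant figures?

117.9°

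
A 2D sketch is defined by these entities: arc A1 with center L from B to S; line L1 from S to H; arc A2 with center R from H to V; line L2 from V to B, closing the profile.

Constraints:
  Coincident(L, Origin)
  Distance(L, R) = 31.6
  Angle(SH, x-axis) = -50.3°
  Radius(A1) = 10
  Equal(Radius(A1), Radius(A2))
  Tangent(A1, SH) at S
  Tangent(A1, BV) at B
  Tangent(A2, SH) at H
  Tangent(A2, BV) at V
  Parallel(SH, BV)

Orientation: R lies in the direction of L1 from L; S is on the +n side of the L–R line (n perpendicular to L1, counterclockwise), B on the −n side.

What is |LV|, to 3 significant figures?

33.1

The slot axis is L1's direction at -50.3°, so u = (cos -50.3°, sin -50.3°) = (0.639, -0.769) and n = (−sin -50.3°, cos -50.3°) = (0.769, 0.639). L is at the origin and R lies 31.6 along u from L, so R = 31.6·u = (20.2, -24.3). Tangency of A1 to both parallel lines with radius 10.0 puts S and B at L ± 10.0·n: S = (7.69, 6.39), B = (-7.69, -6.39). Equal radii place H and V the same way about R: H = R + 10.0·n = (27.9, -17.9), V = R − 10.0·n = (12.5, -30.7). Then |LV| = |V − L| = 33.1.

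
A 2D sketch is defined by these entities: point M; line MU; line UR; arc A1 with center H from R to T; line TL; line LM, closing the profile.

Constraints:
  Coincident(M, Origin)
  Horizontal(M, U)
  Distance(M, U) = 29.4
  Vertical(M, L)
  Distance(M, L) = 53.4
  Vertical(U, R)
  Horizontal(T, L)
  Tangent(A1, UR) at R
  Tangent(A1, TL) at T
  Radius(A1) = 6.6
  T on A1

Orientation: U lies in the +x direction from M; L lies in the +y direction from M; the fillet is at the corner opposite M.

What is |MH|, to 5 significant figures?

52.058

M is at the origin; M and U share the same y with |MU| = 29.4 and U on the +x side, so U = (29.400, 0.0000). M and L share the same x with |ML| = 53.4 and L on the +y side, so L = (0.0000, 53.400). The virtual corner opposite M is at (29.400, 53.400). The tangent condition forces HR to be normal to UR and since A1 is tangent to TL there, HT ⟂ TL, with radius 6.6, so the center H sits 6.6 in from both sides at H = (22.800, 46.800). Then |MH| = |H − M| = 52.058.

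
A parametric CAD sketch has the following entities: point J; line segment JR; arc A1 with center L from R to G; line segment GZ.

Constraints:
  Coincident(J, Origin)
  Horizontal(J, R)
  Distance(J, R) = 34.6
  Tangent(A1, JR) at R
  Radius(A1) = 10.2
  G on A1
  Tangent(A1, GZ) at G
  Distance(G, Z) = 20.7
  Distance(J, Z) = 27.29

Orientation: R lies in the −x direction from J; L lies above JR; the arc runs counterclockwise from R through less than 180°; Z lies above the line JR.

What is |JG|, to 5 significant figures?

26.329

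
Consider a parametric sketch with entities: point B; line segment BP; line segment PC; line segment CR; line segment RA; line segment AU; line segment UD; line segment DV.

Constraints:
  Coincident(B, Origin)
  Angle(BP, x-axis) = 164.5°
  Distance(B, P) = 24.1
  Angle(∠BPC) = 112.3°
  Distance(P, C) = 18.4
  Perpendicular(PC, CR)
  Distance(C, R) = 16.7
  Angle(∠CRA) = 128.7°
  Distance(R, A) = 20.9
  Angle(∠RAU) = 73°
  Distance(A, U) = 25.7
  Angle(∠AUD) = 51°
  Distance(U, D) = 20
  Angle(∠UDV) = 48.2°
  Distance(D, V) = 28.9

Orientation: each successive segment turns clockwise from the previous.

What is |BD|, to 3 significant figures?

23.3

B is at the origin; BP runs at 164.5° with length 24.1, so P = (-23.2, 6.44). ∠BPC = 112.3° gives PC at 96.8° from the x-axis; with |PC| = 18.4, C = (-25.4, 24.7). The perpendicularity gives CR at right angles to PC, so CR runs at 6.80°; with |CR| = 16.7, R = (-8.82, 26.7). ∠CRA = 128.7° gives RA at -44.5° from the x-axis; with |RA| = 20.9, A = (6.09, 12.0). ∠RAU = 73.0° gives AU at -152° from the x-axis; with |AU| = 25.7, U = (-16.5, -0.224). ∠AUD = 51.0° gives UD at 79.5° from the x-axis; with |UD| = 20.0, D = (-12.9, 19.4). Then |BD| = |D − B| = 23.3.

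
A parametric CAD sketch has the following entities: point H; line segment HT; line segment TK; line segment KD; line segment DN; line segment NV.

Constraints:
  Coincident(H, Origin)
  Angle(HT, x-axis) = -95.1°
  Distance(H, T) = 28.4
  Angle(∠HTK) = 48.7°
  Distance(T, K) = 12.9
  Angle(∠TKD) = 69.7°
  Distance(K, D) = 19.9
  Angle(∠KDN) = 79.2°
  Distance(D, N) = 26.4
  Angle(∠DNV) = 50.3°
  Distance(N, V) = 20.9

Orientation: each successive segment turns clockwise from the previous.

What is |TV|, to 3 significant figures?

3.63

∠KDN = 79.2° gives DN at -77.5° from the x-axis; with |DN| = 26.4, N = (12.6, -36.8). ∠DNV = 50.3° gives NV at 153° from the x-axis; with |NV| = 20.9, V = (-6.02, -27.3). Then |TV| = |V − T| = 3.63.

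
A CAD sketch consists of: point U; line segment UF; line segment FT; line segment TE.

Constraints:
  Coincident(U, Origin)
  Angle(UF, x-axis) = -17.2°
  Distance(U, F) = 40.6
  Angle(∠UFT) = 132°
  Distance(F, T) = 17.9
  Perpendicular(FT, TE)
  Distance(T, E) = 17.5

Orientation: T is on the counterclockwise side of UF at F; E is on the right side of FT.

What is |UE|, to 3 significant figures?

65.6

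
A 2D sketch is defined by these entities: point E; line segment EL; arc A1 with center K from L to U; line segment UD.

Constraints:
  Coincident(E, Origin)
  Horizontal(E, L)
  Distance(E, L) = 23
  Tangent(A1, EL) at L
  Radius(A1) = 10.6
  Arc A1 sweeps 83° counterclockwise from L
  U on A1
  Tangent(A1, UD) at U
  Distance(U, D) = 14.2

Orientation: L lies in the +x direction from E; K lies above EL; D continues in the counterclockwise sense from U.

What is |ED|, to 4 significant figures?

42.31

E is at the origin; E and L share the same y with |EL| = 23.0 and L on the +x side, so L = (23.00, 0.000). A1 meets EL tangentially, so KL is at right angles to EL, so K = L + (0, 10.6) = (23.00, 10.60). On A1, L sits at bearing -90° from K; an 83° counterclockwise sweep puts U at bearing -7°, so U = K + 10.6·(cos -7°, sin -7°) = (33.52, 9.308). Tangency of A1 to UD means the radius KU is perpendicular to UD, so UD runs along (−sin -7°, cos -7°); with |UD| = 14.2, D = (35.25, 23.40). Then |ED| = |D − E| = 42.31.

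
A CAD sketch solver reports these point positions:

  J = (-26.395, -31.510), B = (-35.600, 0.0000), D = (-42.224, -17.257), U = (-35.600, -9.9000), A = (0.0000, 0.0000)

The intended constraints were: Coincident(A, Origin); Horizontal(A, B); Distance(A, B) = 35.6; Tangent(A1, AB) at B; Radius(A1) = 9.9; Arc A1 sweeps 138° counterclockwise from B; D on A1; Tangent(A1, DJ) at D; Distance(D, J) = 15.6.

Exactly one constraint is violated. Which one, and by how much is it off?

Distance(D, J) = 15.6 — off by 5.70.

A = (0.00, 0.00) ✓; A.y = 0.00, B.y = 0.00 ✓; |AB| = 35.60 ✓; ∠(UB, BA) = 90.00° ✓; |UB| = 9.900 ✓; bearing(U→D) − bearing(U→B) = 138.0° ✓; |UD| = 9.900 ✓; ∠(UD, DJ) = 90.00° ✓; |DJ| = 21.30 ✗.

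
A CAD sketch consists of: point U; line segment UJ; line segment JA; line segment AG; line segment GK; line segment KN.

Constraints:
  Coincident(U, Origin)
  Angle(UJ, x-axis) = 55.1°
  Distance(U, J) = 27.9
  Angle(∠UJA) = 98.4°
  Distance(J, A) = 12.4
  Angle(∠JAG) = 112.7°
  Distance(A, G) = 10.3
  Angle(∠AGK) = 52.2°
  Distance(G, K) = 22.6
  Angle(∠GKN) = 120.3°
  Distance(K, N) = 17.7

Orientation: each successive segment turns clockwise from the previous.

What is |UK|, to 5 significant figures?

24.025

U is at the origin; UJ runs at 55.1° with length 27.9, so J = (15.963, 22.882). ∠UJA = 98.4° gives JA at -26.500° from the x-axis; with |JA| = 12.4, A = (27.060, 17.349). ∠JAG = 112.7° gives AG at -93.800° from the x-axis; with |AG| = 10.3, G = (26.377, 7.0720). ∠AGK = 52.2° gives GK at 138.40° from the x-axis; with |GK| = 22.6, K = (9.4772, 22.077). Then |UK| = |K − U| = 24.025.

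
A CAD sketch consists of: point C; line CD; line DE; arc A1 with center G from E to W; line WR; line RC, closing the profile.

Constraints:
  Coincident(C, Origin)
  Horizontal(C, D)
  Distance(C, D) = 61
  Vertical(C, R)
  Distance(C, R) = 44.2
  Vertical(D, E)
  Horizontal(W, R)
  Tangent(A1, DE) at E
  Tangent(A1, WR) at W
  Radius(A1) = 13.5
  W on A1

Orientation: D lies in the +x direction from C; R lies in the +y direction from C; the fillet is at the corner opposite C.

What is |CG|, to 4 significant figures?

56.56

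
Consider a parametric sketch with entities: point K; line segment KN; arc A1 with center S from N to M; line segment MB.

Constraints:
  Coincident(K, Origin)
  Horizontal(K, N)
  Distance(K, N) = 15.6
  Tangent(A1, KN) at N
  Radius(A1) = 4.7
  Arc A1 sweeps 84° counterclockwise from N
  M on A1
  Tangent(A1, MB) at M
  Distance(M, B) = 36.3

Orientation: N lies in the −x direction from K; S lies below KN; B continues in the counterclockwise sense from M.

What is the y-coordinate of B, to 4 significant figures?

-40.31

K is at the origin; KN is horizontal with |KN| = 15.6 and N on the −x side, so N = (-15.60, 0.000). Since A1 is tangent to KN there, SN ⟂ KN, so S = N + (0, -4.7) = (-15.60, -4.700). On A1, N sits at bearing 90° from S; an 84° counterclockwise sweep puts M at bearing 174°, so M = S + 4.7·(cos 174°, sin 174°) = (-20.27, -4.209). The tangent condition forces SM to be normal to MB, so MB runs along (−sin 174°, cos 174°); with |MB| = 36.3, B = (-24.07, -40.31). So B.y = -40.31.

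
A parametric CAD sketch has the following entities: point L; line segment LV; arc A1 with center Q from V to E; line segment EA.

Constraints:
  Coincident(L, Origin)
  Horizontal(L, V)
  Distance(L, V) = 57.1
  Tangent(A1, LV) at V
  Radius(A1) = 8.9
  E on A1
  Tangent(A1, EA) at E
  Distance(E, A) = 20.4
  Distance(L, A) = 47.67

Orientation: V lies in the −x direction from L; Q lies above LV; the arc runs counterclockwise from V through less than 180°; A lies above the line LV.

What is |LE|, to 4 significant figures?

49.19

Checks: ∠(QV, VL) = 90.00° ✓; |QV| = 8.900 ✓; |QE| = 8.900 ✓; ∠(QE, EA) = 90.00° ✓; |EA| = 20.40 ✓; |LA| = 47.67 ✓.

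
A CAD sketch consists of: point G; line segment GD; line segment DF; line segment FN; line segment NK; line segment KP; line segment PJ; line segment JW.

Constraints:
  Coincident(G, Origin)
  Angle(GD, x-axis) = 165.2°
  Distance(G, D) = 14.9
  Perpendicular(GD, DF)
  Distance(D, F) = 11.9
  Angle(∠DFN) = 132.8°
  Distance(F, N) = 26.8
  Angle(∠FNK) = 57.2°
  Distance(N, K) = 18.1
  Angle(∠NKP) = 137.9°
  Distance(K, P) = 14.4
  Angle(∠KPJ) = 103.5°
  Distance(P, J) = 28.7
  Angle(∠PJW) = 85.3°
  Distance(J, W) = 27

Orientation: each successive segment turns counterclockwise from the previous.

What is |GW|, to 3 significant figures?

37.7

G is at the origin; GD runs at 165.2° with length 14.9, so D = (-14.4, 3.81). The perpendicularity gives DF at right angles to GD, so DF runs at -105°; with |DF| = 11.9, F = (-17.4, -7.70). ∠DFN = 132.8° gives FN at -57.6° from the x-axis; with |FN| = 26.8, N = (-3.09, -30.3). ∠FNK = 57.2° gives NK at 65.2° from the x-axis; with |NK| = 18.1, K = (4.51, -13.9). ∠NKP = 137.9° gives KP at 107° from the x-axis; with |KP| = 14.4, P = (0.225, -0.148). ∠KPJ = 103.5° gives PJ at -176° from the x-axis; with |PJ| = 28.7, J = (-28.4, -2.05). ∠PJW = 85.3° gives JW at -81.5° from the x-axis; with |JW| = 27.0, W = (-24.4, -28.8). Then |GW| = |W − G| = 37.7.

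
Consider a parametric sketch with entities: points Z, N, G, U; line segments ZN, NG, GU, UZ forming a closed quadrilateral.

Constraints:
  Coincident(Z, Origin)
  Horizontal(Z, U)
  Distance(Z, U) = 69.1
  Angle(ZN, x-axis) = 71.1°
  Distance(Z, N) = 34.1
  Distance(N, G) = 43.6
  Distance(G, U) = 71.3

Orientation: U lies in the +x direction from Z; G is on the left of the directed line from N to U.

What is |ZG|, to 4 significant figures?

76.24

Z is at the origin; Z and U share the same y with |ZU| = 69.1 and U in +x, so U = (69.1, 0). ZN runs at 71.1° with |ZN| = 34.1, so N = (11.05, 32.26). G is determined by |NG| = 43.6 and |GU| = 71.3 together: it lies at the intersection of circle(N, 43.6) and circle(U, 71.3). With |NU| = 66.42, the foot of the radical line on NU is 9.248 from N and the perpendicular offset is √(43.6² − 9.248²) = 42.61. Taking the left-of-NU solution: G = (39.83, 65.01).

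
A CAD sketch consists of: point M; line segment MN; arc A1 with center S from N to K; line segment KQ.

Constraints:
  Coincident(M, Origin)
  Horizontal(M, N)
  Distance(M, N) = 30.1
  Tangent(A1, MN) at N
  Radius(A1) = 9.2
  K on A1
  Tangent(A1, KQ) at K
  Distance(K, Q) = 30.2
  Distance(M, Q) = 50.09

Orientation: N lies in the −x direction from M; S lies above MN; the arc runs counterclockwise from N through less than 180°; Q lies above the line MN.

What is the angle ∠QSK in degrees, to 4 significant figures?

73.06°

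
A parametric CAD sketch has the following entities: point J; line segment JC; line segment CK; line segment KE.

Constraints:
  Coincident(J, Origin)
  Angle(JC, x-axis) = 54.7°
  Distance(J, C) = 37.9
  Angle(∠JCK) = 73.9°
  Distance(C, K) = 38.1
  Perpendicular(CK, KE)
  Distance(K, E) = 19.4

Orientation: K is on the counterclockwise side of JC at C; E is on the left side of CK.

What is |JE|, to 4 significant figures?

32.41

∠JCK = 73.9°, so CK runs at 54.7° + (180° − 73.9°) = 160.8° from the x-axis; with |CK| = 38.1, K = C + 38.1·(cos 160.8°, sin 160.8°) = (-14.08, 43.46). CK ⟂ KE; with |KE| = 19.4 on the left of CK, E = K + 19.4·(-0.3289, -0.9444) = (-20.46, 25.14). Then |JE| = |E − J| = 32.41.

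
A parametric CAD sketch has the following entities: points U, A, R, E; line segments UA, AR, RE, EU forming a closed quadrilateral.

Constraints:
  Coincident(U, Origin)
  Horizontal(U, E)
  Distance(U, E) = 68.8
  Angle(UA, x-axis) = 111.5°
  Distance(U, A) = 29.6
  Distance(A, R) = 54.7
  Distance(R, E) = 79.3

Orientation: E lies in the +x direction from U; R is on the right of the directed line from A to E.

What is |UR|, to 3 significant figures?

27.5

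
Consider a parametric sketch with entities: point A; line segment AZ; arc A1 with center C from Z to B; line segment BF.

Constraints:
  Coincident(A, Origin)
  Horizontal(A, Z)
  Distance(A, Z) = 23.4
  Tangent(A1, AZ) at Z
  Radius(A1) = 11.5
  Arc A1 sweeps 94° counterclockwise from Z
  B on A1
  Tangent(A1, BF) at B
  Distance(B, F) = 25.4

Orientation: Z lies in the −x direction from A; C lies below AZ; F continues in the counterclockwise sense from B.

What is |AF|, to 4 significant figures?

50.12

On A1, Z sits at bearing 90° from C; a 94° counterclockwise sweep puts B at bearing 184°, so B = C + 11.5·(cos 184°, sin 184°) = (-34.87, -12.30). A1 meets BF tangentially, so CB is at right angles to BF, so BF runs along (−sin 184°, cos 184°); with |BF| = 25.4, F = (-33.10, -37.64). Then |AF| = |F − A| = 50.12.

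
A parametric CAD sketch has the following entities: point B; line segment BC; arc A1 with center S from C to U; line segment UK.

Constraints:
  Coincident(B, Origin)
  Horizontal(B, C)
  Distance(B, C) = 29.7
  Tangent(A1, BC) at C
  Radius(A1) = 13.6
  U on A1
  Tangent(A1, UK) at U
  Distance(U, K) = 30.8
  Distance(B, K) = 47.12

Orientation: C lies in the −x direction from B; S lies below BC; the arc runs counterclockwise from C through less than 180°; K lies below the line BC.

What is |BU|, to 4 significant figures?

45.48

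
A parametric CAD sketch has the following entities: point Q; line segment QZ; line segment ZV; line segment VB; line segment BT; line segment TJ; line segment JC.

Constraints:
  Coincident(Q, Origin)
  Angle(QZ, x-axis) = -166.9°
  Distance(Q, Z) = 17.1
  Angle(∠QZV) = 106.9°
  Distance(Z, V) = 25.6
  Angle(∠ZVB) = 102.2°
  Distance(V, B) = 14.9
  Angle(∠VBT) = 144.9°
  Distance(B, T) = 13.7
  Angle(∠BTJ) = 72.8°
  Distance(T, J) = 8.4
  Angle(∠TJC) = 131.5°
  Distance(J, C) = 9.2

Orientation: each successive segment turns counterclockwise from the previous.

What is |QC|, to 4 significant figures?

22.07

Q is at the origin; QZ runs at -166.9° with length 17.1, so Z = (-16.65, -3.876). ∠QZV = 106.9° gives ZV at -93.80° from the x-axis; with |ZV| = 25.6, V = (-18.35, -29.42). ∠ZVB = 102.2° gives VB at -16.00° from the x-axis; with |VB| = 14.9, B = (-4.029, -33.53). ∠VBT = 144.9° gives BT at 19.10° from the x-axis; with |BT| = 13.7, T = (8.917, -29.04). ∠BTJ = 72.8° gives TJ at 126.3° from the x-axis; with |TJ| = 8.4, J = (3.944, -22.27). ∠TJC = 131.5° gives JC at 174.8° from the x-axis; with |JC| = 9.2, C = (-5.218, -21.44). Then |QC| = |C − Q| = 22.07.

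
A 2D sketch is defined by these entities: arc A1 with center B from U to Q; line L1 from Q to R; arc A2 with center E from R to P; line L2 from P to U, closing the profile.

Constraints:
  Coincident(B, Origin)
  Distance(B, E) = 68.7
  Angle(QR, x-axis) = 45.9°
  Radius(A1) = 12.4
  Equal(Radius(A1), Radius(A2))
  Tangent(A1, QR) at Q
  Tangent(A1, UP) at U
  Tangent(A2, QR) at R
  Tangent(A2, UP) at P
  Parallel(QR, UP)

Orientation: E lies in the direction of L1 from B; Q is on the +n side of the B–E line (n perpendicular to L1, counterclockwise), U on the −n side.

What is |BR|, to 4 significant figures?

69.81

Tangency of A1 to both parallel lines with radius 12.4 puts Q and U at B ± 12.4·n: Q = (-8.905, 8.629), U = (8.905, -8.629). Equal radii place R and P the same way about E: R = E + 12.4·n = (38.90, 57.96), P = E − 12.4·n = (56.71, 40.71). Then |BR| = |R − B| = 69.81.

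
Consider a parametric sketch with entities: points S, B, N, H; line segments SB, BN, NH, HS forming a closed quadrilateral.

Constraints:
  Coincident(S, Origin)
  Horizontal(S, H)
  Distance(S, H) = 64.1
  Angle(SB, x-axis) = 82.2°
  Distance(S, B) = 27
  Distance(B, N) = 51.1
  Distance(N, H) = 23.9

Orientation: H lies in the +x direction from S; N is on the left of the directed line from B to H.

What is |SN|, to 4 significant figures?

58.77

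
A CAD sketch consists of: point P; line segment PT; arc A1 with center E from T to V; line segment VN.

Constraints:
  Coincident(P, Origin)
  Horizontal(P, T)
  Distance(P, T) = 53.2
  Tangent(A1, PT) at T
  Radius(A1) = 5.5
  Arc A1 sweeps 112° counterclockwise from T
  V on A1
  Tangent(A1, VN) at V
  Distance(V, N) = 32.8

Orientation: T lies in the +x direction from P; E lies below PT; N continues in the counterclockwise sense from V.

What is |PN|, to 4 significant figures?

71.33

On A1, T sits at bearing 90° from E; a 112° counterclockwise sweep puts V at bearing 202°, so V = E + 5.5·(cos 202°, sin 202°) = (48.10, -7.560). Since A1 is tangent to VN there, EV ⟂ VN, so VN runs along (−sin 202°, cos 202°); with |VN| = 32.8, N = (60.39, -37.97). Then |PN| = |N − P| = 71.33.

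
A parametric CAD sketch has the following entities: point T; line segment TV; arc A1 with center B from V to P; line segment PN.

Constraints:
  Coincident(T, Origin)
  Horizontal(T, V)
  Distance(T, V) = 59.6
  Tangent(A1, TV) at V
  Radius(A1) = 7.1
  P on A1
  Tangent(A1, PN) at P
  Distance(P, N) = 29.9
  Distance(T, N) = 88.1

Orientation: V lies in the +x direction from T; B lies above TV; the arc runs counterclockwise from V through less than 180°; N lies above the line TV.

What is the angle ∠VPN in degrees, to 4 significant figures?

155.2°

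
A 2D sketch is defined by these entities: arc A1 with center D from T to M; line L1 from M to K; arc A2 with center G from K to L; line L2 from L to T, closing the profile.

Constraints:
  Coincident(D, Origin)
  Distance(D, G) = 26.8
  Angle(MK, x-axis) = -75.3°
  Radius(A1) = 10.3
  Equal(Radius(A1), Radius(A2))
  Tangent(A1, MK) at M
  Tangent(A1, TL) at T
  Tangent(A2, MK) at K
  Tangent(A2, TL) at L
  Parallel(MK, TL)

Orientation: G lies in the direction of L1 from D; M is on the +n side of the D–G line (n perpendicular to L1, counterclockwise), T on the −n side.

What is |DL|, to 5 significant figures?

28.711

Tangency of A1 to both parallel lines with radius 10.3 puts M and T at D ± 10.3·n: M = (9.9629, 2.6137), T = (-9.9629, -2.6137). Equal radii place K and L the same way about G: K = G + 10.3·n = (16.764, -23.309), L = G − 10.3·n = (-3.1621, -28.536). Then |DL| = |L − D| = 28.711.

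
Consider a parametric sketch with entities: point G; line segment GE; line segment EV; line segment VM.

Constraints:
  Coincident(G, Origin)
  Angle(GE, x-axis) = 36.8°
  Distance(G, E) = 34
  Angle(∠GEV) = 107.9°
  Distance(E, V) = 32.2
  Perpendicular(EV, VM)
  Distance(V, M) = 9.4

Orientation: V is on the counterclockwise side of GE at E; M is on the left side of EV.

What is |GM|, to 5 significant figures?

48.435

G is at the origin; GE runs at 36.8° with length 34.0, so E = 34.0·(cos 36.8°, sin 36.8°) = (27.225, 20.367). ∠GEV = 107.9°, so EV runs at 36.8° + (180° − 107.9°) = 108.90° from the x-axis; with |EV| = 32.2, V = E + 32.2·(cos 108.90°, sin 108.90°) = (16.795, 50.831). EV ⟂ VM; with |VM| = 9.4 on the left of EV, M = V + 9.4·(-0.94609, -0.32392) = (7.9015, 47.786). Then |GM| = |M − G| = 48.435.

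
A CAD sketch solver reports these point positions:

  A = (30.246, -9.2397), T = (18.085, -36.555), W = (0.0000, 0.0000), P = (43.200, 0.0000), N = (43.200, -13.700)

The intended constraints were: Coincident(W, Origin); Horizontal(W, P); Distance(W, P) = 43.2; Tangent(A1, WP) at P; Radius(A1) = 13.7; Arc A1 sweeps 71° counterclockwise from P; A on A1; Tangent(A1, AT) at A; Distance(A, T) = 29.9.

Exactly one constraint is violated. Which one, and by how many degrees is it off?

Tangent(A1, AT) at A — off by 5.00°.

W = (0.00, 0.00) ✓; W.y = 0.00, P.y = 0.00 ✓; |WP| = 43.20 ✓; ∠(NP, PW) = 90.00° ✓; |NP| = 13.70 ✓; bearing(N→A) − bearing(N→P) = 71.00° ✓; |NA| = 13.70 ✓; ∠(NA, AT) = 95.00° ✗; |AT| = 29.90 ✓.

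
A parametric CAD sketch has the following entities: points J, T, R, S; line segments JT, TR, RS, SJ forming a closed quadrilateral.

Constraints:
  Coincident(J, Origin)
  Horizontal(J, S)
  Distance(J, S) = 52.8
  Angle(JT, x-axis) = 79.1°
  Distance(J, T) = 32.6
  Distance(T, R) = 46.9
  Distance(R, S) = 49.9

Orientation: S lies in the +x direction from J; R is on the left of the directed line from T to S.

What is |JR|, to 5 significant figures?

70.256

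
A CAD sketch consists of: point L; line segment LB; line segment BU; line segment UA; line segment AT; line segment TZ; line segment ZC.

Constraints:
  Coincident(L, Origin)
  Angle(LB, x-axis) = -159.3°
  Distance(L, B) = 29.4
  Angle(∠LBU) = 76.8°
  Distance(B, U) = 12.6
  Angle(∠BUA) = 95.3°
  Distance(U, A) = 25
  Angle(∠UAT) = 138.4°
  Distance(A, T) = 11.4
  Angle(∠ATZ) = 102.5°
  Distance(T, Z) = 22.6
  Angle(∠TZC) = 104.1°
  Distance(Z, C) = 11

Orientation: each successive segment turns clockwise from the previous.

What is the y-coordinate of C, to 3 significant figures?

-19.1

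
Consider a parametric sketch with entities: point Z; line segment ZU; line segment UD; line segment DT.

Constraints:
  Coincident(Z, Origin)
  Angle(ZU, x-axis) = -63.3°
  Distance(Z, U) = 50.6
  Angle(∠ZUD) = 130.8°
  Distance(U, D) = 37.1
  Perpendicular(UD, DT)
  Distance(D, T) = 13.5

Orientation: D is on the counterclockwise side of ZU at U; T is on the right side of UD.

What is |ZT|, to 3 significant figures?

87.2

∠ZUD = 130.8°, so UD runs at -63.3° + (180° − 130.8°) = -14.1° from the x-axis; with |UD| = 37.1, D = U + 37.1·(cos -14.1°, sin -14.1°) = (58.7, -54.2). UD is perpendicular to DT; with |DT| = 13.5 on the right of UD, T = D + 13.5·(-0.244, -0.970) = (55.4, -67.3). Then |ZT| = |T − Z| = 87.2.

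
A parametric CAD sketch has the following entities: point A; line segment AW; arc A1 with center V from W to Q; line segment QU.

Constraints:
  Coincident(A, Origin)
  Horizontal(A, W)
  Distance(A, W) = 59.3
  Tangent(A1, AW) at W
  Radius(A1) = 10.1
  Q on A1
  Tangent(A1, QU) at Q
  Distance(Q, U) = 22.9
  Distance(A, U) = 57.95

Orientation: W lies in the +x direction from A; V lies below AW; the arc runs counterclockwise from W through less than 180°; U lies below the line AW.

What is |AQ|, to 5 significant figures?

50.136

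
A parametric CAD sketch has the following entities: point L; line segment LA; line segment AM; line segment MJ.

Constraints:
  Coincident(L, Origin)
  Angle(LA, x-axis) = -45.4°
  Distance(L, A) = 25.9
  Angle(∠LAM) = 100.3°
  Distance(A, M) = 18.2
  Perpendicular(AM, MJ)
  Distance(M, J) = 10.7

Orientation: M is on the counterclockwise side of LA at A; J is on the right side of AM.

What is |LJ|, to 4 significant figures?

42.78

L is at the origin; LA runs at -45.4° with length 25.9, so A = 25.9·(cos -45.4°, sin -45.4°) = (18.19, -18.44). ∠LAM = 100.3°, so AM runs at -45.4° + (180° − 100.3°) = 34.30° from the x-axis; with |AM| = 18.2, M = A + 18.2·(cos 34.30°, sin 34.30°) = (33.22, -8.185). The perpendicularity gives MJ at right angles to AM; with |MJ| = 10.7 on the right of AM, J = M + 10.7·(0.5635, -0.8261) = (39.25, -17.02). Then |LJ| = |J − L| = 42.78.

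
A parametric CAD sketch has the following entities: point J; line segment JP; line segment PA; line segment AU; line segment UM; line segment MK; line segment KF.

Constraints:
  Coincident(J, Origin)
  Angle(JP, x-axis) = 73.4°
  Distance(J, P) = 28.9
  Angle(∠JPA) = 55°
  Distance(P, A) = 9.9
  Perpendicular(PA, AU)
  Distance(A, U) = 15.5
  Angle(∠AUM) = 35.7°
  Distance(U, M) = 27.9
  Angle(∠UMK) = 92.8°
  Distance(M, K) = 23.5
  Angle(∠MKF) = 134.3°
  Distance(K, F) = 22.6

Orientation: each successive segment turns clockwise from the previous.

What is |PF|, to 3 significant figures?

39.3

J is at the origin; JP runs at 73.4° with length 28.9, so P = (8.26, 27.7). ∠JPA = 55.0° gives PA at -51.6° from the x-axis; with |PA| = 9.9, A = (14.4, 19.9). PA is perpendicular to AU, so AU runs at -142°; with |AU| = 15.5, U = (2.26, 10.3). ∠AUM = 35.7° gives UM at 74.1° from the x-axis; with |UM| = 27.9, M = (9.90, 37.1). ∠UMK = 92.8° gives MK at -13.1° from the x-axis; with |MK| = 23.5, K = (32.8, 31.8). ∠MKF = 134.3° gives KF at -58.8° from the x-axis; with |KF| = 22.6, F = (44.5, 12.5). Then |PF| = |F − P| = 39.3.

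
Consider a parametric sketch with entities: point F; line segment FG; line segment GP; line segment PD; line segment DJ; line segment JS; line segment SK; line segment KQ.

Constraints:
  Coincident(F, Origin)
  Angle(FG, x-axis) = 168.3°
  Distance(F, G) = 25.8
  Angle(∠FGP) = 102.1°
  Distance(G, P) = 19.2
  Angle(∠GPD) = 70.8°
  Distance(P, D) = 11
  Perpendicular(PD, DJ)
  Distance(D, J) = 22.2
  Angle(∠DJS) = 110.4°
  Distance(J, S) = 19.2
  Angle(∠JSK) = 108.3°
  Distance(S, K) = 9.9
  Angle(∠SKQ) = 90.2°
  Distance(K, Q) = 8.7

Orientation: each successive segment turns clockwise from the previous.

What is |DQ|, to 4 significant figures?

23.45

F is at the origin; FG runs at 168.3° with length 25.8, so G = (-25.26, 5.232). ∠FGP = 102.1° gives GP at 90.40° from the x-axis; with |GP| = 19.2, P = (-25.40, 24.43). ∠GPD = 70.8° gives PD at -18.80° from the x-axis; with |PD| = 11.0, D = (-14.98, 20.89). PD is perpendicular to DJ, so DJ runs at -108.8°; with |DJ| = 22.2, J = (-22.14, -0.1291). ∠DJS = 110.4° gives JS at -178.4° from the x-axis; with |JS| = 19.2, S = (-41.33, -0.6652). ∠JSK = 108.3° gives SK at 109.9° from the x-axis; with |SK| = 9.9, K = (-44.70, 8.644). ∠SKQ = 90.2° gives KQ at 20.10° from the x-axis; with |KQ| = 8.7, Q = (-36.53, 11.63). Then |DQ| = |Q − D| = 23.45.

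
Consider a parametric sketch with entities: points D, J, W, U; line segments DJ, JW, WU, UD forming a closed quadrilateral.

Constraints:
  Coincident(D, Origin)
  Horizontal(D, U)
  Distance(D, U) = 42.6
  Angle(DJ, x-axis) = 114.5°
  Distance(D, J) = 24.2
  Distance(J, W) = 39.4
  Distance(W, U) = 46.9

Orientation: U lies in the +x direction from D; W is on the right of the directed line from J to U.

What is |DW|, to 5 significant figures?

16.461

D is at the origin; D and U share the same y with |DU| = 42.6 and U in +x, so U = (42.6, 0). DJ runs at 114.5° with |DJ| = 24.2, so J = (-10.036, 22.021). W is determined by |JW| = 39.4 and |WU| = 46.9 together: it lies at the intersection of circle(J, 39.4) and circle(U, 46.9). With |JU| = 57.056, the foot of the radical line on JU is 22.856 from J and the perpendicular offset is √(39.4² − 22.856²) = 32.093. Taking the right-of-JU solution: W = (-1.3367, -16.407).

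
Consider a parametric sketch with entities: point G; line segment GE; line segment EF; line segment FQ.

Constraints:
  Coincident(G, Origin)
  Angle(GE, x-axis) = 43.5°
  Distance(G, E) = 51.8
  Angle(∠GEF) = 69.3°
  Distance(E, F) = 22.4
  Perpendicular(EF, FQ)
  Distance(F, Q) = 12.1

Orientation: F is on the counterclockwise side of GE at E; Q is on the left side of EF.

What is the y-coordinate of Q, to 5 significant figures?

34.512

∠GEF = 69.3°, so EF runs at 43.5° + (180° − 69.3°) = 154.20° from the x-axis; with |EF| = 22.4, F = E + 22.4·(cos 154.20°, sin 154.20°) = (17.407, 45.406). The perpendicularity gives FQ at right angles to EF; with |FQ| = 12.1 on the left of EF, Q = F + 12.1·(-0.43523, -0.90032) = (12.141, 34.512). So Q.y = 34.512.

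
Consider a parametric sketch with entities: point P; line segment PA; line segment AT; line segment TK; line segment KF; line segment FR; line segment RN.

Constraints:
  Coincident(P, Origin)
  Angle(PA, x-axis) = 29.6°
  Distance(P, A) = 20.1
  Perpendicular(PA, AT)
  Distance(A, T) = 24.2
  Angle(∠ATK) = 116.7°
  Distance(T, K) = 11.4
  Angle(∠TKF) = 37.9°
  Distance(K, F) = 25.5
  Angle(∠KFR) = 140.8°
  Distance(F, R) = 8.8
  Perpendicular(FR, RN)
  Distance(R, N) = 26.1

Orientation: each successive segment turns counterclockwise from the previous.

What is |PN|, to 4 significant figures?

47.75

P is at the origin; PA runs at 29.6° with length 20.1, so A = (17.48, 9.928). PA is perpendicular to AT, so AT runs at 119.6°; with |AT| = 24.2, T = (5.523, 30.97). ∠ATK = 116.7° gives TK at -177.1° from the x-axis; with |TK| = 11.4, K = (-5.862, 30.39). ∠TKF = 37.9° gives KF at -35.00° from the x-axis; with |KF| = 25.5, F = (15.03, 15.77). ∠KFR = 140.8° gives FR at 4.200° from the x-axis; with |FR| = 8.8, R = (23.80, 16.41). The perpendicularity gives RN at right angles to FR, so RN runs at 94.20°; with |RN| = 26.1, N = (21.89, 42.44). Then |PN| = |N − P| = 47.75.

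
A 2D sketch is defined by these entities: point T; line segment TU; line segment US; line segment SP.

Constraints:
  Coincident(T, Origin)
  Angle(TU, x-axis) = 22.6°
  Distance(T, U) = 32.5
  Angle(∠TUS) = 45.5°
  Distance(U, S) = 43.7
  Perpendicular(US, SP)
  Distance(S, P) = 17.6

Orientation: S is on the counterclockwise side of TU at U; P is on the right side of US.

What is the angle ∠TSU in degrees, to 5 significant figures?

47.934°

T is at the origin; TU runs at 22.6° with length 32.5, so U = 32.5·(cos 22.6°, sin 22.6°) = (30.004, 12.490). ∠TUS = 45.5°, so US runs at 22.6° + (180° − 45.5°) = 157.10° from the x-axis; with |US| = 43.7, S = U + 43.7·(cos 157.10°, sin 157.10°) = (-10.251, 29.494). Then cos ∠TSU = ST·SU / (|ST||SU|), giving 47.934°.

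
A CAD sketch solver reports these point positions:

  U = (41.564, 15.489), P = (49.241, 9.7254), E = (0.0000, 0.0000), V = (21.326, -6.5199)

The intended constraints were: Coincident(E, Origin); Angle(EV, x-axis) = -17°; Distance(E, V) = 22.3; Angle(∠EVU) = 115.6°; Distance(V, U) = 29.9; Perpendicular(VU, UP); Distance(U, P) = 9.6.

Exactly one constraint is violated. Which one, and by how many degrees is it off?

Perpendicular(VU, UP) — off by 5.70°.

E = (0.00, 0.00) ✓; EV at -17.00° ✓; |EV| = 22.30 ✓; ∠EVU = 115.6° ✓; |VU| = 29.90 ✓; ∠(VU, UP) = 84.30° ✗; |UP| = 9.600 ✓.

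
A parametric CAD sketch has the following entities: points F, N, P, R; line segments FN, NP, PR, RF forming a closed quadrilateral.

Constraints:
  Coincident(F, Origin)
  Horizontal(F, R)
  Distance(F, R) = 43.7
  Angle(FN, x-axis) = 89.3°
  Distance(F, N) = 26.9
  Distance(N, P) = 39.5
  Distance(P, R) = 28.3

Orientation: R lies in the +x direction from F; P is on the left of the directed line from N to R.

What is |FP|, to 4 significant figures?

48.69

F is at the origin; F and R share the same y with |FR| = 43.7 and R in +x, so R = (43.7, 0). FN runs at 89.3° with |FN| = 26.9, so N = (0.3286, 26.90). P is determined by |NP| = 39.5 and |PR| = 28.3 together: it lies at the intersection of circle(N, 39.5) and circle(R, 28.3). With |NR| = 51.04, the foot of the radical line on NR is 32.96 from N and the perpendicular offset is √(39.5² − 32.96²) = 21.77. Taking the left-of-NR solution: P = (39.81, 28.03).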